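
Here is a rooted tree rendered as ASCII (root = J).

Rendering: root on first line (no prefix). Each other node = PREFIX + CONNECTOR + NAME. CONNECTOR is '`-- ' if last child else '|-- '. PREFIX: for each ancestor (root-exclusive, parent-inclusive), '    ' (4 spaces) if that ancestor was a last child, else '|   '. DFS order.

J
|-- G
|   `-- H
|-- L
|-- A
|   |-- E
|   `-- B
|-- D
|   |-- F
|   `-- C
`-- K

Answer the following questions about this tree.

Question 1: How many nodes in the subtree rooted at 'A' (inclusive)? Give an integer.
Answer: 3

Derivation:
Subtree rooted at A contains: A, B, E
Count = 3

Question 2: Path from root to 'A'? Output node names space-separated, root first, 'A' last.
Answer: J A

Derivation:
Walk down from root: J -> A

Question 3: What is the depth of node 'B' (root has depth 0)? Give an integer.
Path from root to B: J -> A -> B
Depth = number of edges = 2

Answer: 2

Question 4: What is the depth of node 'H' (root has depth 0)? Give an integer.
Answer: 2

Derivation:
Path from root to H: J -> G -> H
Depth = number of edges = 2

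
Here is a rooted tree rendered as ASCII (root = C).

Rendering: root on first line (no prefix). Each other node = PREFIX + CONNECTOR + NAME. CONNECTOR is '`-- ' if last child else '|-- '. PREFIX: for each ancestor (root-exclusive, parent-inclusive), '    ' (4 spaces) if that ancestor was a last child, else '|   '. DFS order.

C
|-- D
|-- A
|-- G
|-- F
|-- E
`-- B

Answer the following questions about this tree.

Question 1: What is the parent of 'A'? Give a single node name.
Answer: C

Derivation:
Scan adjacency: A appears as child of C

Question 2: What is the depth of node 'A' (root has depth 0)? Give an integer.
Answer: 1

Derivation:
Path from root to A: C -> A
Depth = number of edges = 1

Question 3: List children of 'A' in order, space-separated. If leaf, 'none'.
Node A's children (from adjacency): (leaf)

Answer: none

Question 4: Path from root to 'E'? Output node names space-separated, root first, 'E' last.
Walk down from root: C -> E

Answer: C E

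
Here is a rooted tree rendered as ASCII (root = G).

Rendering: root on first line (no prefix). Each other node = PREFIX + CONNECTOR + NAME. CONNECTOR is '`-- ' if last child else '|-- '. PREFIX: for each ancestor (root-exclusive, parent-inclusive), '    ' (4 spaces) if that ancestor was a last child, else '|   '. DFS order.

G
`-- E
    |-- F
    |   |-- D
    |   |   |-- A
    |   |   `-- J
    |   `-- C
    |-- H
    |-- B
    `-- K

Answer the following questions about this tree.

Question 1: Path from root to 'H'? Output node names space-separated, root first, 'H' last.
Walk down from root: G -> E -> H

Answer: G E H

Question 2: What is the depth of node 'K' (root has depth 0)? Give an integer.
Answer: 2

Derivation:
Path from root to K: G -> E -> K
Depth = number of edges = 2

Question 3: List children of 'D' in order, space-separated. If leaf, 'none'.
Node D's children (from adjacency): A, J

Answer: A J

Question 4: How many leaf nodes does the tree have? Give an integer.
Leaves (nodes with no children): A, B, C, H, J, K

Answer: 6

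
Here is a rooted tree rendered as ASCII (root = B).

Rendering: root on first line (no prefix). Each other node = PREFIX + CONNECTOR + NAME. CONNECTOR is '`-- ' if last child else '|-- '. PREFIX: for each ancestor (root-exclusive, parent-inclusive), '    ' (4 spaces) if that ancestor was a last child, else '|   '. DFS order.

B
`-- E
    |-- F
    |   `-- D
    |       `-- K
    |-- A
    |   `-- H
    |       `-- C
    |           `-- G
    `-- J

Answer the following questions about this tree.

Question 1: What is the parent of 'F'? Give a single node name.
Answer: E

Derivation:
Scan adjacency: F appears as child of E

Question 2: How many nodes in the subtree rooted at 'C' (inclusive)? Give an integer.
Answer: 2

Derivation:
Subtree rooted at C contains: C, G
Count = 2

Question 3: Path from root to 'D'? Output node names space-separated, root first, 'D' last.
Walk down from root: B -> E -> F -> D

Answer: B E F D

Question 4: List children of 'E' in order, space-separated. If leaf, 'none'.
Node E's children (from adjacency): F, A, J

Answer: F A J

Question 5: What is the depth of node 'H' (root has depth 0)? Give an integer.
Answer: 3

Derivation:
Path from root to H: B -> E -> A -> H
Depth = number of edges = 3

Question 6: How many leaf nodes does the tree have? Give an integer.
Answer: 3

Derivation:
Leaves (nodes with no children): G, J, K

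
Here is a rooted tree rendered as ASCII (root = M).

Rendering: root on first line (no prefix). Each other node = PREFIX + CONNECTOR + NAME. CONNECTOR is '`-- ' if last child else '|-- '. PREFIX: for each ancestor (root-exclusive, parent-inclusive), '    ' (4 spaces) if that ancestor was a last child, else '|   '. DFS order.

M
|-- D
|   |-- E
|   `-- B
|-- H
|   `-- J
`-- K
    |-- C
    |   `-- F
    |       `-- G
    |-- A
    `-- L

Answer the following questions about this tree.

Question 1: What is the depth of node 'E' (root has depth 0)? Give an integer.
Path from root to E: M -> D -> E
Depth = number of edges = 2

Answer: 2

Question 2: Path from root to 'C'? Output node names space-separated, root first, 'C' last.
Answer: M K C

Derivation:
Walk down from root: M -> K -> C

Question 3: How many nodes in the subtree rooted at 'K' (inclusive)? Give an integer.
Answer: 6

Derivation:
Subtree rooted at K contains: A, C, F, G, K, L
Count = 6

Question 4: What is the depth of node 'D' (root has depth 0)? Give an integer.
Path from root to D: M -> D
Depth = number of edges = 1

Answer: 1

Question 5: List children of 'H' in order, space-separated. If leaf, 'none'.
Answer: J

Derivation:
Node H's children (from adjacency): J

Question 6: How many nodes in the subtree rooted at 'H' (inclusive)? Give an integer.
Answer: 2

Derivation:
Subtree rooted at H contains: H, J
Count = 2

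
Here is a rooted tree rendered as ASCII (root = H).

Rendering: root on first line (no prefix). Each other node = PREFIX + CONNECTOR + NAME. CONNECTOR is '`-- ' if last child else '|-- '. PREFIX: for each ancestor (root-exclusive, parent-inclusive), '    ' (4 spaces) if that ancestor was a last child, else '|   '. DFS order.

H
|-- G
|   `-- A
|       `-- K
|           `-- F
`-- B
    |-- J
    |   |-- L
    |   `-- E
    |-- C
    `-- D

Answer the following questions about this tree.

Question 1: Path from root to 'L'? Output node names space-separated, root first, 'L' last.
Answer: H B J L

Derivation:
Walk down from root: H -> B -> J -> L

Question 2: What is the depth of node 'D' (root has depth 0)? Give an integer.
Answer: 2

Derivation:
Path from root to D: H -> B -> D
Depth = number of edges = 2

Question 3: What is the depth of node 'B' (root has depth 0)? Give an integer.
Answer: 1

Derivation:
Path from root to B: H -> B
Depth = number of edges = 1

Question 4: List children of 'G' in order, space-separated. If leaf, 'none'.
Answer: A

Derivation:
Node G's children (from adjacency): A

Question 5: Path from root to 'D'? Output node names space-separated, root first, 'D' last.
Walk down from root: H -> B -> D

Answer: H B D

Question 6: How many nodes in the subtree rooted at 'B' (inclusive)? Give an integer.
Subtree rooted at B contains: B, C, D, E, J, L
Count = 6

Answer: 6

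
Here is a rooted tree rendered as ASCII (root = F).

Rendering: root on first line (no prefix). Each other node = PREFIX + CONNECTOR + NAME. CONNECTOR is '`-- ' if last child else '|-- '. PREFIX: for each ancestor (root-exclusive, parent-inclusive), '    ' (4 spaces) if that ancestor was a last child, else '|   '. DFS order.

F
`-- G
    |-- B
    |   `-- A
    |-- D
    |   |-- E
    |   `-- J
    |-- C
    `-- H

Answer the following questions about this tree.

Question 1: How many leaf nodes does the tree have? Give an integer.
Answer: 5

Derivation:
Leaves (nodes with no children): A, C, E, H, J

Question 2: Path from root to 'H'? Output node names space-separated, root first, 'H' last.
Answer: F G H

Derivation:
Walk down from root: F -> G -> H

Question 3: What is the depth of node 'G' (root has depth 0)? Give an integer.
Answer: 1

Derivation:
Path from root to G: F -> G
Depth = number of edges = 1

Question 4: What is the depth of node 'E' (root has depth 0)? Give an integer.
Answer: 3

Derivation:
Path from root to E: F -> G -> D -> E
Depth = number of edges = 3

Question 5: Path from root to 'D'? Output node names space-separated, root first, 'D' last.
Walk down from root: F -> G -> D

Answer: F G D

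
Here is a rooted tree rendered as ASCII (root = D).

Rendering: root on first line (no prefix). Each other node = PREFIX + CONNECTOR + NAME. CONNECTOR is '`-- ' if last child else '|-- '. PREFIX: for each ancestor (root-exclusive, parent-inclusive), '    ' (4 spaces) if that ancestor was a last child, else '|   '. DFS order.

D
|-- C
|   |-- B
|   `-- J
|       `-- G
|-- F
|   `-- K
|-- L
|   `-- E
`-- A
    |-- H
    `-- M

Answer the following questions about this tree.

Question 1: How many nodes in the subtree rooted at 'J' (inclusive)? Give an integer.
Subtree rooted at J contains: G, J
Count = 2

Answer: 2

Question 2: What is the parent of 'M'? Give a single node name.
Answer: A

Derivation:
Scan adjacency: M appears as child of A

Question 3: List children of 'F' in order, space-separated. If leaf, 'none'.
Answer: K

Derivation:
Node F's children (from adjacency): K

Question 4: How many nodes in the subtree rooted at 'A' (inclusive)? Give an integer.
Answer: 3

Derivation:
Subtree rooted at A contains: A, H, M
Count = 3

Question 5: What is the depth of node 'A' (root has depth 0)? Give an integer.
Answer: 1

Derivation:
Path from root to A: D -> A
Depth = number of edges = 1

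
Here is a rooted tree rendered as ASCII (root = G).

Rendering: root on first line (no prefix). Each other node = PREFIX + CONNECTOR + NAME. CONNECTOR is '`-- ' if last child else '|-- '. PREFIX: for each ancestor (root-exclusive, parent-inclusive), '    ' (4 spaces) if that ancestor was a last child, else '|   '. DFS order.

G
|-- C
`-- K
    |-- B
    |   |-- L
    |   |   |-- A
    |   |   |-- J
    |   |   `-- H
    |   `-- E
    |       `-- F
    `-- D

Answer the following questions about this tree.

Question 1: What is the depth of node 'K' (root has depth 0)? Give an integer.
Answer: 1

Derivation:
Path from root to K: G -> K
Depth = number of edges = 1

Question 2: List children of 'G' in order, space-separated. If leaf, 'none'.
Node G's children (from adjacency): C, K

Answer: C K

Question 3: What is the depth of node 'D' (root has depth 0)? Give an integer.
Answer: 2

Derivation:
Path from root to D: G -> K -> D
Depth = number of edges = 2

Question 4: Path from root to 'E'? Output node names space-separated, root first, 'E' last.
Walk down from root: G -> K -> B -> E

Answer: G K B E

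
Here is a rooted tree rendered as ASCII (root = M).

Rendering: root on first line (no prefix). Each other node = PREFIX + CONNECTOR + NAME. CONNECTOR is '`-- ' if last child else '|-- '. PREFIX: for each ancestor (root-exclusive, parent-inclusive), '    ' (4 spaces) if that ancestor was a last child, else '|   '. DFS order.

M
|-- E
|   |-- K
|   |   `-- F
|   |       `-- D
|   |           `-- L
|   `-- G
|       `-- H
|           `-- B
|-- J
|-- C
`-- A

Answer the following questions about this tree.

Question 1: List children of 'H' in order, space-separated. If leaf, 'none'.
Node H's children (from adjacency): B

Answer: B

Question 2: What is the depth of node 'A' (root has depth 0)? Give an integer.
Answer: 1

Derivation:
Path from root to A: M -> A
Depth = number of edges = 1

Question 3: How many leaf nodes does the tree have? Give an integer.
Answer: 5

Derivation:
Leaves (nodes with no children): A, B, C, J, L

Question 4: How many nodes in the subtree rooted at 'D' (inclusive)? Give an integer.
Answer: 2

Derivation:
Subtree rooted at D contains: D, L
Count = 2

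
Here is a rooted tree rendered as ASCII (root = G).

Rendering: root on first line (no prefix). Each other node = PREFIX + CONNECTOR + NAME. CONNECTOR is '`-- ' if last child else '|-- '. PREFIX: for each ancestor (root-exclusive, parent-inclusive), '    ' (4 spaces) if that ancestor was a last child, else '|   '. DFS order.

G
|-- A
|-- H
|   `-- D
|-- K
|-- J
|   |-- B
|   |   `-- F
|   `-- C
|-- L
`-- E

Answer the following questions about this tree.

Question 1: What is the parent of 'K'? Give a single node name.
Scan adjacency: K appears as child of G

Answer: G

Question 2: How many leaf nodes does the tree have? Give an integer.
Leaves (nodes with no children): A, C, D, E, F, K, L

Answer: 7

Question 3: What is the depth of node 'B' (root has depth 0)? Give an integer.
Path from root to B: G -> J -> B
Depth = number of edges = 2

Answer: 2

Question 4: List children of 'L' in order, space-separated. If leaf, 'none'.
Node L's children (from adjacency): (leaf)

Answer: none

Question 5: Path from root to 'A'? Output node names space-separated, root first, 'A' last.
Answer: G A

Derivation:
Walk down from root: G -> A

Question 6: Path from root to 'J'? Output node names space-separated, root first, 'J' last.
Answer: G J

Derivation:
Walk down from root: G -> J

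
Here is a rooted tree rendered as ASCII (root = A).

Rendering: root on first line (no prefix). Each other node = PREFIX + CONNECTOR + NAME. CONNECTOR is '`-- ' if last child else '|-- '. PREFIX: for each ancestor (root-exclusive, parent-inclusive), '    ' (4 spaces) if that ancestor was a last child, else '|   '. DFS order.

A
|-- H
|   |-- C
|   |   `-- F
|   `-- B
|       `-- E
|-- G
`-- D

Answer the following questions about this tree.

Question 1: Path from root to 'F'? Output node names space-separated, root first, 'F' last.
Answer: A H C F

Derivation:
Walk down from root: A -> H -> C -> F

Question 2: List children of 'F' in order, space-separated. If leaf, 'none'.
Answer: none

Derivation:
Node F's children (from adjacency): (leaf)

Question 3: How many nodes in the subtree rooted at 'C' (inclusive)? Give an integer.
Answer: 2

Derivation:
Subtree rooted at C contains: C, F
Count = 2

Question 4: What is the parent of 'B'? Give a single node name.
Scan adjacency: B appears as child of H

Answer: H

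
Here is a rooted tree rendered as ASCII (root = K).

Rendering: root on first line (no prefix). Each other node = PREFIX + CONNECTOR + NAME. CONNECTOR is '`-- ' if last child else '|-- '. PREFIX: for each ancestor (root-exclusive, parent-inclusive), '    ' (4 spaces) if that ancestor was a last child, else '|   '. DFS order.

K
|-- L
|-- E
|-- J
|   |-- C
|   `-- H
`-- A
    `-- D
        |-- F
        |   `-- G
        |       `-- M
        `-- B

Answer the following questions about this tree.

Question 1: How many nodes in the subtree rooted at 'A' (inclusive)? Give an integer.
Answer: 6

Derivation:
Subtree rooted at A contains: A, B, D, F, G, M
Count = 6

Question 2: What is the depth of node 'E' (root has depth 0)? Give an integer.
Path from root to E: K -> E
Depth = number of edges = 1

Answer: 1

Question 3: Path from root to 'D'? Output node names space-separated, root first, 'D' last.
Walk down from root: K -> A -> D

Answer: K A D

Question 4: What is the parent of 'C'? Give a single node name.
Scan adjacency: C appears as child of J

Answer: J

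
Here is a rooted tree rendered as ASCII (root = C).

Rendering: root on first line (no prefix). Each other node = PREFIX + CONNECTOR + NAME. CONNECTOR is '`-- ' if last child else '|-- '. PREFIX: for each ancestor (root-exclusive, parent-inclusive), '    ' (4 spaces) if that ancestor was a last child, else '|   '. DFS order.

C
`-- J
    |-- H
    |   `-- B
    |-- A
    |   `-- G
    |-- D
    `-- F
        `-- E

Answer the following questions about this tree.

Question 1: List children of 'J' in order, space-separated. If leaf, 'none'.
Answer: H A D F

Derivation:
Node J's children (from adjacency): H, A, D, F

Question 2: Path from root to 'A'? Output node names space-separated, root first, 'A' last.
Answer: C J A

Derivation:
Walk down from root: C -> J -> A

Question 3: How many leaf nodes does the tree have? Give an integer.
Answer: 4

Derivation:
Leaves (nodes with no children): B, D, E, G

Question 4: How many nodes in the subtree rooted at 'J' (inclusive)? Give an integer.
Answer: 8

Derivation:
Subtree rooted at J contains: A, B, D, E, F, G, H, J
Count = 8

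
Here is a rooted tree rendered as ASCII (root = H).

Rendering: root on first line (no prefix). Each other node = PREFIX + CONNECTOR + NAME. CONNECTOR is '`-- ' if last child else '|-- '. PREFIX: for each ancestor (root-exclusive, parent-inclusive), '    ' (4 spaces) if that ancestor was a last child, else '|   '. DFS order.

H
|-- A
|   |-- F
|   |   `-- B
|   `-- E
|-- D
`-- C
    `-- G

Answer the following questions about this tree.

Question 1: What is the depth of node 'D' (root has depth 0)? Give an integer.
Answer: 1

Derivation:
Path from root to D: H -> D
Depth = number of edges = 1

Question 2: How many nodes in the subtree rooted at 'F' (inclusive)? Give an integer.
Answer: 2

Derivation:
Subtree rooted at F contains: B, F
Count = 2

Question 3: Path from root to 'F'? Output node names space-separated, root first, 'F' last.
Walk down from root: H -> A -> F

Answer: H A F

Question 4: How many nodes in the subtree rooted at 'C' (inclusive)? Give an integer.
Answer: 2

Derivation:
Subtree rooted at C contains: C, G
Count = 2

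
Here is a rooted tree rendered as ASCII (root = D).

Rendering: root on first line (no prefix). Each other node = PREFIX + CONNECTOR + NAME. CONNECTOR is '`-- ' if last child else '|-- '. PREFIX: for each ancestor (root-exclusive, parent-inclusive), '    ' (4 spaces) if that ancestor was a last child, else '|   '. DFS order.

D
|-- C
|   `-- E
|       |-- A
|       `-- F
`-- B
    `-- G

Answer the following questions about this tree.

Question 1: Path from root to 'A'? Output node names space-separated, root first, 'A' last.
Answer: D C E A

Derivation:
Walk down from root: D -> C -> E -> A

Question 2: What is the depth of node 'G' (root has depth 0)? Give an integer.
Answer: 2

Derivation:
Path from root to G: D -> B -> G
Depth = number of edges = 2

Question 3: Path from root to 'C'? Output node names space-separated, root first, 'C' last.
Walk down from root: D -> C

Answer: D C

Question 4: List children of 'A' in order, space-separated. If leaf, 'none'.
Node A's children (from adjacency): (leaf)

Answer: none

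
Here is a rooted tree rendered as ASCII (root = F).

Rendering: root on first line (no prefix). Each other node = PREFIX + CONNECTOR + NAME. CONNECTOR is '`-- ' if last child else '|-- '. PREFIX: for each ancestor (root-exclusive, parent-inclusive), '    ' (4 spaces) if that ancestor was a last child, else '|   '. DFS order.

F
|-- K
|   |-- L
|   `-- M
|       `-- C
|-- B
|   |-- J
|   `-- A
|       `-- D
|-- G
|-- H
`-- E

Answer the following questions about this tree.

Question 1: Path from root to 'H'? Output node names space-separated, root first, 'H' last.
Walk down from root: F -> H

Answer: F H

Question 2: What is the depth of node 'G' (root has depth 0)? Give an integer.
Path from root to G: F -> G
Depth = number of edges = 1

Answer: 1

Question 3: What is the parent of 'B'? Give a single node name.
Scan adjacency: B appears as child of F

Answer: F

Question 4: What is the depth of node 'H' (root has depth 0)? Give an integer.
Path from root to H: F -> H
Depth = number of edges = 1

Answer: 1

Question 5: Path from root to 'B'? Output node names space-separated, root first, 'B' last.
Walk down from root: F -> B

Answer: F B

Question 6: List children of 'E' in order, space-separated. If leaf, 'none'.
Node E's children (from adjacency): (leaf)

Answer: none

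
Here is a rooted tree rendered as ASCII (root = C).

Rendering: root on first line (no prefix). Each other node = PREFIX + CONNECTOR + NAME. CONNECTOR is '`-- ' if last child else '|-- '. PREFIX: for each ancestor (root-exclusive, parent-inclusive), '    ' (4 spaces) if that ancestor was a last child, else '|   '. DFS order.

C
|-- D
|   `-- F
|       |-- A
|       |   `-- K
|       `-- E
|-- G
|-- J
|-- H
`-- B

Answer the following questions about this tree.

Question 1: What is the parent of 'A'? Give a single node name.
Answer: F

Derivation:
Scan adjacency: A appears as child of F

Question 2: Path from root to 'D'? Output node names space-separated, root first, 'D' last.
Answer: C D

Derivation:
Walk down from root: C -> D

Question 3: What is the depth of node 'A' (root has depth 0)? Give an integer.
Path from root to A: C -> D -> F -> A
Depth = number of edges = 3

Answer: 3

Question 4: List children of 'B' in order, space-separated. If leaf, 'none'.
Node B's children (from adjacency): (leaf)

Answer: none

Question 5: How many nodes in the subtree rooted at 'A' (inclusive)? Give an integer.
Answer: 2

Derivation:
Subtree rooted at A contains: A, K
Count = 2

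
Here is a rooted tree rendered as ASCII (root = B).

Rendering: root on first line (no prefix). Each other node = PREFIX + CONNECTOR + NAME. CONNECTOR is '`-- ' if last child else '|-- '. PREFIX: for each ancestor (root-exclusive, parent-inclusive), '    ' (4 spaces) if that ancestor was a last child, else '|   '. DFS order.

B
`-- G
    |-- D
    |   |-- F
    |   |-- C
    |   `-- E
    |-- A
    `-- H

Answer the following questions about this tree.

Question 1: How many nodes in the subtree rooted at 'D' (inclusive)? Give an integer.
Answer: 4

Derivation:
Subtree rooted at D contains: C, D, E, F
Count = 4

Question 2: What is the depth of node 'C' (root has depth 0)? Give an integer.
Path from root to C: B -> G -> D -> C
Depth = number of edges = 3

Answer: 3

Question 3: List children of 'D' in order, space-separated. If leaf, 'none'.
Answer: F C E

Derivation:
Node D's children (from adjacency): F, C, E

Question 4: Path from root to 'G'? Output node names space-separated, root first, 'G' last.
Answer: B G

Derivation:
Walk down from root: B -> G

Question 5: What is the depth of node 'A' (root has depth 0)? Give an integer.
Path from root to A: B -> G -> A
Depth = number of edges = 2

Answer: 2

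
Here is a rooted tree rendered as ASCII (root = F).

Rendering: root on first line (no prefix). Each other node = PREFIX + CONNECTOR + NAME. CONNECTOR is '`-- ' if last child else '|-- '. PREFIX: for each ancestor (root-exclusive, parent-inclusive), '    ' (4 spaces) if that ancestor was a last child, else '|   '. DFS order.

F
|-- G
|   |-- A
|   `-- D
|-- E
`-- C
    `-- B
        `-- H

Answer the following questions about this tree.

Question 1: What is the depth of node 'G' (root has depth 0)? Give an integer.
Path from root to G: F -> G
Depth = number of edges = 1

Answer: 1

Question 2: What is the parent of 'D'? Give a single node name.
Answer: G

Derivation:
Scan adjacency: D appears as child of G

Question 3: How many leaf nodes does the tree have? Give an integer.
Leaves (nodes with no children): A, D, E, H

Answer: 4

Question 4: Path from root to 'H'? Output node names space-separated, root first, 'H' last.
Answer: F C B H

Derivation:
Walk down from root: F -> C -> B -> H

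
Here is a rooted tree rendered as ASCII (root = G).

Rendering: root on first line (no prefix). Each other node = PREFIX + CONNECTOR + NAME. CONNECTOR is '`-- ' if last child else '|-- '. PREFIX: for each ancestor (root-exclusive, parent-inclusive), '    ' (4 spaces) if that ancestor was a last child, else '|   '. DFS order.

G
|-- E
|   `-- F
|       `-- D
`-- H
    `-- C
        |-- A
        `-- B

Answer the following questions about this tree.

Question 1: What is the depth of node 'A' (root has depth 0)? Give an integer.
Path from root to A: G -> H -> C -> A
Depth = number of edges = 3

Answer: 3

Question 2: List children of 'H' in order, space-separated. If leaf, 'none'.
Answer: C

Derivation:
Node H's children (from adjacency): C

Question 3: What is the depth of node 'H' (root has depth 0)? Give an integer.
Path from root to H: G -> H
Depth = number of edges = 1

Answer: 1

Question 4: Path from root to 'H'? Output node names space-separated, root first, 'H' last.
Answer: G H

Derivation:
Walk down from root: G -> H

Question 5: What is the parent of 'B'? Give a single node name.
Scan adjacency: B appears as child of C

Answer: C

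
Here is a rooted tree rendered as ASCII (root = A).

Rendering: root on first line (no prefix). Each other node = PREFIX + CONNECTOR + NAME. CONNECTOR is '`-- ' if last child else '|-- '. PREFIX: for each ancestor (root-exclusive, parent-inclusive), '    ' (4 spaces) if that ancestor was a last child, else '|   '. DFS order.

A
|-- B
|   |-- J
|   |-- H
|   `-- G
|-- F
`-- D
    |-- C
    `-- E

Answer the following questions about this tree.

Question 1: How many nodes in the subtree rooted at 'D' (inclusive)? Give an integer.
Answer: 3

Derivation:
Subtree rooted at D contains: C, D, E
Count = 3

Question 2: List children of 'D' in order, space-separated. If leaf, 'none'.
Node D's children (from adjacency): C, E

Answer: C E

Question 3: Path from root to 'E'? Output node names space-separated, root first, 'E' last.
Walk down from root: A -> D -> E

Answer: A D E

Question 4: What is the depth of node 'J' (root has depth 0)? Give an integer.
Answer: 2

Derivation:
Path from root to J: A -> B -> J
Depth = number of edges = 2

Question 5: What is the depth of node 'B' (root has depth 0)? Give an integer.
Answer: 1

Derivation:
Path from root to B: A -> B
Depth = number of edges = 1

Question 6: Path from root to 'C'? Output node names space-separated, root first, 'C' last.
Walk down from root: A -> D -> C

Answer: A D C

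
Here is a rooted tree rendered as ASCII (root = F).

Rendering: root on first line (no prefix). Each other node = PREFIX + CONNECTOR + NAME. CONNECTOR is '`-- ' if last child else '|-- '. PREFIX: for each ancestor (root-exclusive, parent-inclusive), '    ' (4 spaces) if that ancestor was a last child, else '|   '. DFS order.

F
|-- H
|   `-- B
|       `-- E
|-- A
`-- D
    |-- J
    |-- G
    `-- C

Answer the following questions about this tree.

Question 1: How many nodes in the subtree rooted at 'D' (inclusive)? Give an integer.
Answer: 4

Derivation:
Subtree rooted at D contains: C, D, G, J
Count = 4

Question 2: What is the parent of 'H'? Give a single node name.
Answer: F

Derivation:
Scan adjacency: H appears as child of F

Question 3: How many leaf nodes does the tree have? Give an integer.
Leaves (nodes with no children): A, C, E, G, J

Answer: 5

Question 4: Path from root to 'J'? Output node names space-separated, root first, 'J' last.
Answer: F D J

Derivation:
Walk down from root: F -> D -> J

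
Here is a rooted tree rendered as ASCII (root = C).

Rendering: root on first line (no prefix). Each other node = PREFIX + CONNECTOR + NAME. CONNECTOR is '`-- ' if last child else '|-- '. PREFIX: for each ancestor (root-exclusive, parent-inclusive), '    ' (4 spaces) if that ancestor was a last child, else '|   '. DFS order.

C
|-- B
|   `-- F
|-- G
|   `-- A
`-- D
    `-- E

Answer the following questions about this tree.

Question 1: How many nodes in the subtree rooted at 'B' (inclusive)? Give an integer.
Answer: 2

Derivation:
Subtree rooted at B contains: B, F
Count = 2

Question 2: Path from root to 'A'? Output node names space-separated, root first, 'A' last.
Answer: C G A

Derivation:
Walk down from root: C -> G -> A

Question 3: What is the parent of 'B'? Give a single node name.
Scan adjacency: B appears as child of C

Answer: C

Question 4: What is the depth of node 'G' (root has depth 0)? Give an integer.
Path from root to G: C -> G
Depth = number of edges = 1

Answer: 1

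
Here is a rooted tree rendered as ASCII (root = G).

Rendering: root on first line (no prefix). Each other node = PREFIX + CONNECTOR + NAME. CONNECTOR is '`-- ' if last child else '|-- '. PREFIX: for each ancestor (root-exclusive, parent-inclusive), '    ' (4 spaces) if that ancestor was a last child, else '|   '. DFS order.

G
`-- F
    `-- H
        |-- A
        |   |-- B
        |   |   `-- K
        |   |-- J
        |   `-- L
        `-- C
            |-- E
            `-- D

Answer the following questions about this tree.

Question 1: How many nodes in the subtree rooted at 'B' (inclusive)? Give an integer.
Answer: 2

Derivation:
Subtree rooted at B contains: B, K
Count = 2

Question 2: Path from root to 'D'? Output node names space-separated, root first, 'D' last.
Walk down from root: G -> F -> H -> C -> D

Answer: G F H C D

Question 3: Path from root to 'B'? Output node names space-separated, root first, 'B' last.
Walk down from root: G -> F -> H -> A -> B

Answer: G F H A B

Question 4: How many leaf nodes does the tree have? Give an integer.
Leaves (nodes with no children): D, E, J, K, L

Answer: 5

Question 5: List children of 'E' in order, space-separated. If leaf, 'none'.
Node E's children (from adjacency): (leaf)

Answer: none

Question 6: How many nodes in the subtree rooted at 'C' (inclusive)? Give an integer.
Subtree rooted at C contains: C, D, E
Count = 3

Answer: 3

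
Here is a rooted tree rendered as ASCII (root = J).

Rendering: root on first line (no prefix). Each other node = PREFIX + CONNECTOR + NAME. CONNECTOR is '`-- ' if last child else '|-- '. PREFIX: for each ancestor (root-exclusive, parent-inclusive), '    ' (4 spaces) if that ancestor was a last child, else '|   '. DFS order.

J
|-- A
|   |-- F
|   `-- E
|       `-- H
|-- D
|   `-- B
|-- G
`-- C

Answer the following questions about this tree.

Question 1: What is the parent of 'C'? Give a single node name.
Scan adjacency: C appears as child of J

Answer: J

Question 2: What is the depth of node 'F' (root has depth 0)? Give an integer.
Path from root to F: J -> A -> F
Depth = number of edges = 2

Answer: 2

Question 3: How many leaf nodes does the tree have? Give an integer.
Answer: 5

Derivation:
Leaves (nodes with no children): B, C, F, G, H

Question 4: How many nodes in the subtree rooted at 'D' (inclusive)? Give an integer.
Answer: 2

Derivation:
Subtree rooted at D contains: B, D
Count = 2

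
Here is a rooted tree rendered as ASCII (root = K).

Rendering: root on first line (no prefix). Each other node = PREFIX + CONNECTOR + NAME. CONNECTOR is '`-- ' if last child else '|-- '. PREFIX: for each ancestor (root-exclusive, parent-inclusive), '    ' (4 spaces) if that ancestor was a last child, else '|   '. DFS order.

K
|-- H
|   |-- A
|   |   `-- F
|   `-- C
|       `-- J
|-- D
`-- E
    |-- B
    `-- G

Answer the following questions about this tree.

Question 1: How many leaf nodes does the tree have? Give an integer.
Answer: 5

Derivation:
Leaves (nodes with no children): B, D, F, G, J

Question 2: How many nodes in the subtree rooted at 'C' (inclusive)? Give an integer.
Answer: 2

Derivation:
Subtree rooted at C contains: C, J
Count = 2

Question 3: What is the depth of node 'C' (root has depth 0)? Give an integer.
Path from root to C: K -> H -> C
Depth = number of edges = 2

Answer: 2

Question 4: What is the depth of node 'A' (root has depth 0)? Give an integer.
Answer: 2

Derivation:
Path from root to A: K -> H -> A
Depth = number of edges = 2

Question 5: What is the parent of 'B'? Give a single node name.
Scan adjacency: B appears as child of E

Answer: E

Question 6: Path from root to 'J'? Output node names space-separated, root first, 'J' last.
Walk down from root: K -> H -> C -> J

Answer: K H C J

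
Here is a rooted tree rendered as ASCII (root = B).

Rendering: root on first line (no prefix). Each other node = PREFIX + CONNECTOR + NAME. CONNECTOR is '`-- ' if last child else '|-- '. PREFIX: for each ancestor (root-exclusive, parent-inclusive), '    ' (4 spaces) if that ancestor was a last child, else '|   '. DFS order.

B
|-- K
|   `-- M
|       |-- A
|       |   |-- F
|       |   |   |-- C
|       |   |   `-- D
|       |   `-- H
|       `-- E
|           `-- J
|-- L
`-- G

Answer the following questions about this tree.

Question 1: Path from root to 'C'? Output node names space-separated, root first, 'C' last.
Answer: B K M A F C

Derivation:
Walk down from root: B -> K -> M -> A -> F -> C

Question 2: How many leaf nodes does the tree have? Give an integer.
Leaves (nodes with no children): C, D, G, H, J, L

Answer: 6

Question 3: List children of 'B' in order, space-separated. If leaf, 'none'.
Node B's children (from adjacency): K, L, G

Answer: K L G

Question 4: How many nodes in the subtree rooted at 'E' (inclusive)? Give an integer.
Answer: 2

Derivation:
Subtree rooted at E contains: E, J
Count = 2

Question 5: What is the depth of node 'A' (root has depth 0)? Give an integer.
Path from root to A: B -> K -> M -> A
Depth = number of edges = 3

Answer: 3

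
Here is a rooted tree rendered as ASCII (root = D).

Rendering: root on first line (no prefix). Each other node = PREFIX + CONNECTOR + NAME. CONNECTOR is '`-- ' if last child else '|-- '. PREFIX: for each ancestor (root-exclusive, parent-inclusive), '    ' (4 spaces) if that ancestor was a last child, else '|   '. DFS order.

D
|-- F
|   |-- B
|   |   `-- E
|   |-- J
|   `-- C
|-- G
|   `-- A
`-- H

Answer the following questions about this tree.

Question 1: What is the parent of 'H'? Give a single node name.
Scan adjacency: H appears as child of D

Answer: D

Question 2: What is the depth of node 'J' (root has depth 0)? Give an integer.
Path from root to J: D -> F -> J
Depth = number of edges = 2

Answer: 2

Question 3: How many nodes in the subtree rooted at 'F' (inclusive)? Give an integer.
Answer: 5

Derivation:
Subtree rooted at F contains: B, C, E, F, J
Count = 5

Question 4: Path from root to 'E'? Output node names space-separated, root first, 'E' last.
Answer: D F B E

Derivation:
Walk down from root: D -> F -> B -> E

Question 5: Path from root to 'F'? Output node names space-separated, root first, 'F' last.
Walk down from root: D -> F

Answer: D F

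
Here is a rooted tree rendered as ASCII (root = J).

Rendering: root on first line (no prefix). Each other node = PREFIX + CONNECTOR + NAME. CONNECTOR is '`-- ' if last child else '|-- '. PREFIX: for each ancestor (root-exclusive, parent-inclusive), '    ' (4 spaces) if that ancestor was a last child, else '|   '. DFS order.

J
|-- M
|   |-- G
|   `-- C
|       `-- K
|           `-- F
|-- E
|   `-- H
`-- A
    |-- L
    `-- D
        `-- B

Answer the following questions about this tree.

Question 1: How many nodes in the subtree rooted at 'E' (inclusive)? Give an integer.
Subtree rooted at E contains: E, H
Count = 2

Answer: 2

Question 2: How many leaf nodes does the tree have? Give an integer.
Answer: 5

Derivation:
Leaves (nodes with no children): B, F, G, H, L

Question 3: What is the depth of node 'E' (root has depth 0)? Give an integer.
Answer: 1

Derivation:
Path from root to E: J -> E
Depth = number of edges = 1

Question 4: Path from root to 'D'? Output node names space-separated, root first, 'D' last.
Answer: J A D

Derivation:
Walk down from root: J -> A -> D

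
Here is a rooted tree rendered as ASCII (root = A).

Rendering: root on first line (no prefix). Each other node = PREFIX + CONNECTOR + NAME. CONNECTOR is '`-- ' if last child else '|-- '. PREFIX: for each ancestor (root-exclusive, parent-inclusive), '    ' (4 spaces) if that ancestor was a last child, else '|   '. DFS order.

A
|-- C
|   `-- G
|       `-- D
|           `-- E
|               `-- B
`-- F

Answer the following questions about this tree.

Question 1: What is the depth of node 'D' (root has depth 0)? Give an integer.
Answer: 3

Derivation:
Path from root to D: A -> C -> G -> D
Depth = number of edges = 3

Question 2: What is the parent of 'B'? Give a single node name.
Answer: E

Derivation:
Scan adjacency: B appears as child of E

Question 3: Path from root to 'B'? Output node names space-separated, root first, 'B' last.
Walk down from root: A -> C -> G -> D -> E -> B

Answer: A C G D E B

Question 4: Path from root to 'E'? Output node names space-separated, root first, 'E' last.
Answer: A C G D E

Derivation:
Walk down from root: A -> C -> G -> D -> E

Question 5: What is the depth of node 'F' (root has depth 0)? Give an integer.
Answer: 1

Derivation:
Path from root to F: A -> F
Depth = number of edges = 1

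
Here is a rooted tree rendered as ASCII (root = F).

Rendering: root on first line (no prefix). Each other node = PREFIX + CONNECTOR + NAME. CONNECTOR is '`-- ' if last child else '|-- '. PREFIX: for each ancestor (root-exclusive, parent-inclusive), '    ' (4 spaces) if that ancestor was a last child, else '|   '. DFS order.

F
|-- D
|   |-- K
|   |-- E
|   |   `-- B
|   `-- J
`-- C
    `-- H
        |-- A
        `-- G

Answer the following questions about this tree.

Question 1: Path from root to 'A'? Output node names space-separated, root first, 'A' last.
Walk down from root: F -> C -> H -> A

Answer: F C H A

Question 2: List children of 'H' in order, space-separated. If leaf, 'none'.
Answer: A G

Derivation:
Node H's children (from adjacency): A, G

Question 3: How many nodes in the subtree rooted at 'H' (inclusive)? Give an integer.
Answer: 3

Derivation:
Subtree rooted at H contains: A, G, H
Count = 3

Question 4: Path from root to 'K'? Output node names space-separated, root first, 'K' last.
Walk down from root: F -> D -> K

Answer: F D K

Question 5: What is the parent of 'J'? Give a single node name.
Scan adjacency: J appears as child of D

Answer: D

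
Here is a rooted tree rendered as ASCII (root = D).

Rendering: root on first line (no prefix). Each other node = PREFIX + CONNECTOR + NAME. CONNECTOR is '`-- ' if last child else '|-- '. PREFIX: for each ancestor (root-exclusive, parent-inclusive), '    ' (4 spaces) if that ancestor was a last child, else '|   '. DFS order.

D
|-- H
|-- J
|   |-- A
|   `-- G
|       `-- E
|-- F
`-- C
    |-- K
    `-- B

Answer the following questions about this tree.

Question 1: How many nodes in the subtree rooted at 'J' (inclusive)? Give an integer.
Answer: 4

Derivation:
Subtree rooted at J contains: A, E, G, J
Count = 4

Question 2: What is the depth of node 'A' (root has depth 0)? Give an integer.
Path from root to A: D -> J -> A
Depth = number of edges = 2

Answer: 2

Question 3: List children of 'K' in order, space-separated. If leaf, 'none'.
Node K's children (from adjacency): (leaf)

Answer: none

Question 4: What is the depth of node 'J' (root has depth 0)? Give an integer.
Answer: 1

Derivation:
Path from root to J: D -> J
Depth = number of edges = 1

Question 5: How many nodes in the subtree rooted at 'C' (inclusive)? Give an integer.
Subtree rooted at C contains: B, C, K
Count = 3

Answer: 3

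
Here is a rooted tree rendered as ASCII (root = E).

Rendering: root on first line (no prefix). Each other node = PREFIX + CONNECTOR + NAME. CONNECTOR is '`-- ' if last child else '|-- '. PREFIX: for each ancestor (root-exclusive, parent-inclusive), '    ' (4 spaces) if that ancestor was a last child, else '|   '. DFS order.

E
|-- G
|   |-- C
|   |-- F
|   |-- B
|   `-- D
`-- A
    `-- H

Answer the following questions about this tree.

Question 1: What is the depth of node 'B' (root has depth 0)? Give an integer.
Path from root to B: E -> G -> B
Depth = number of edges = 2

Answer: 2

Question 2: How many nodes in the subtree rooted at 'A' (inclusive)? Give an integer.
Answer: 2

Derivation:
Subtree rooted at A contains: A, H
Count = 2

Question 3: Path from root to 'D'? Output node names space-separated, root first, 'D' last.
Walk down from root: E -> G -> D

Answer: E G D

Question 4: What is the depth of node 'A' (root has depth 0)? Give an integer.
Answer: 1

Derivation:
Path from root to A: E -> A
Depth = number of edges = 1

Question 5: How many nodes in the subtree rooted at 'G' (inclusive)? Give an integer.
Answer: 5

Derivation:
Subtree rooted at G contains: B, C, D, F, G
Count = 5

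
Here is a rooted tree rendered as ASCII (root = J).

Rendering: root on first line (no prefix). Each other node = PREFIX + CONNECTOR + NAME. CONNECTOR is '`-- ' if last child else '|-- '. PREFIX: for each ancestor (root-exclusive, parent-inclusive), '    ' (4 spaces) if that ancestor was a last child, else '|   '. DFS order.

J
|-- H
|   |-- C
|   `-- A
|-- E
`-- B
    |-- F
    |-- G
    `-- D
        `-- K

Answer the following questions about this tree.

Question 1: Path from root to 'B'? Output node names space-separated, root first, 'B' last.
Walk down from root: J -> B

Answer: J B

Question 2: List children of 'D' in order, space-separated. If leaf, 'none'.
Answer: K

Derivation:
Node D's children (from adjacency): K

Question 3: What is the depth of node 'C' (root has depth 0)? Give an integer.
Path from root to C: J -> H -> C
Depth = number of edges = 2

Answer: 2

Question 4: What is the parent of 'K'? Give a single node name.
Answer: D

Derivation:
Scan adjacency: K appears as child of D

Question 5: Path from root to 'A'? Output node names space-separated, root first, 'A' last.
Walk down from root: J -> H -> A

Answer: J H A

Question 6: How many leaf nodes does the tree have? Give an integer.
Leaves (nodes with no children): A, C, E, F, G, K

Answer: 6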